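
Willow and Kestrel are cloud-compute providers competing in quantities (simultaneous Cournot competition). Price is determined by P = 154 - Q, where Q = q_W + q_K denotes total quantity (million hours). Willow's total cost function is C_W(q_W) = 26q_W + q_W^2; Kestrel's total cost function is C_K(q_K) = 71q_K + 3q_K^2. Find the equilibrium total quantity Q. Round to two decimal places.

36.94

Willow's profit: π_W = (154 - Q)q_W - (26q_W + q_W²). Setting ∂π_W/∂q_W = 0: 128 - 4q_W - (q_K) = 0.
Kestrel's profit: π_K = (154 - Q)q_K - (71q_K + 3q_K²). Setting ∂π_K/∂q_K = 0: 83 - 8q_K - (q_W) = 0.
Rearranging gives the reaction functions q_W = (128 - q_K)/4 and q_K = (83 - q_W)/8.
Substituting one into the other gives q_W = 941/31 and q_K = 204/31.
Total output Q = 941/31 + 204/31 = 1145/31.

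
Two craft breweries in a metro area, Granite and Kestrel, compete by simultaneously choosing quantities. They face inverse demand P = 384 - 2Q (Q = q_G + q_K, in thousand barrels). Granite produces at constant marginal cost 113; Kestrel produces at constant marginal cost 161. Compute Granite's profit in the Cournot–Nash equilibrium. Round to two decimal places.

5653.39

Granite's profit: π_G = (384 - 2Q)q_G - (113q_G). Setting ∂π_G/∂q_G = 0: 271 - 4q_G - 2(q_K) = 0.
Kestrel's profit: π_K = (384 - 2Q)q_K - (161q_K). Setting ∂π_K/∂q_K = 0: 223 - 4q_K - 2(q_G) = 0.
Best responses: q_G = (271 - 2q_K)/4, q_K = (223 - 2q_G)/4.
Substituting one into the other gives q_G = 319/6 and q_K = 175/6.
Price P = 384 - 2·(247/3) = 658/3.
Granite's profit: (658/3 - 113)·(319/6) = 5653.3889.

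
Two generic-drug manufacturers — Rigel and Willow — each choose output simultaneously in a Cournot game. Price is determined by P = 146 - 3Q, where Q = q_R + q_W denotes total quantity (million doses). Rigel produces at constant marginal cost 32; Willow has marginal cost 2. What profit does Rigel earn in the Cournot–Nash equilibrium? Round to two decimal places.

Rigel's profit: π_R = (146 - 3Q)q_R - (32q_R). Setting ∂π_R/∂q_R = 0: 114 - 6q_R - 3(q_W) = 0.
Willow's profit: π_W = (146 - 3Q)q_W - (2q_W). Setting ∂π_W/∂q_W = 0: 144 - 6q_W - 3(q_R) = 0.
So q_R = (114 - 3q_W)/6 and q_W = (144 - 3q_R)/6.
Substituting one into the other gives q_R = 28/3 and q_W = 58/3.
Price P = 146 - 3·(86/3) = 60.
Rigel's profit: (60 - 32)·(28/3) = 784/3.

261.33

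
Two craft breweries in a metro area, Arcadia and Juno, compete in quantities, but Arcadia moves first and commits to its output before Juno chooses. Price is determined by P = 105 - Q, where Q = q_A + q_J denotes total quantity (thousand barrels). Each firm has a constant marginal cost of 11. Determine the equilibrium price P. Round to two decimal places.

34.50

The follower Juno best-responds to any q_A: π_J = (105 - Q)q_J - 11q_J.
∂π_J/∂q_J = 94 - q_A - 2q_J = 0 gives the reaction function q_J = (94 - q_A)/2.
The leader anticipates this reaction. Substituting into P = 105 - Q gives P = 58 - (1/2)q_A, so π_A = (58 - (1/2)q_A)q_A - 11q_A.
Maximising: ∂π_A/∂q_A = 47 - q_A = 0, giving q_A = 47.
Then q_J = (94 - 47)/2 = 47/2.
Total output Q = 141/2, so price P = 105 - 141/2 = 69/2.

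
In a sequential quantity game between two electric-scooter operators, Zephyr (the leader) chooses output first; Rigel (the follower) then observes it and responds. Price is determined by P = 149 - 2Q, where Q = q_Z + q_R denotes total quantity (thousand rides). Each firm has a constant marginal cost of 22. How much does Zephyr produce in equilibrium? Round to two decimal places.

Solve by backward induction. Given q_Z, the follower Rigel maximises π_R = (149 - 2q_Z - 2q_R)q_R - 22q_R.
Follower FOC: 127 - 2q_Z - 4q_R = 0, so q_R(q_Z) = (127 - 2q_Z)/4.
Zephyr substitutes q_R(q_Z) into its own profit: π_Z = q_Z(149 - 2q_Z - (127 - 2q_Z)/2) - 22q_Z = (171/2 - q_Z)q_Z - 22q_Z.
The leader's first-order condition 127/2 - 2q_Z = 0 yields q_Z = 127/4.
Then q_R = (127 - 2·(127/4))/4 = 127/8.

31.75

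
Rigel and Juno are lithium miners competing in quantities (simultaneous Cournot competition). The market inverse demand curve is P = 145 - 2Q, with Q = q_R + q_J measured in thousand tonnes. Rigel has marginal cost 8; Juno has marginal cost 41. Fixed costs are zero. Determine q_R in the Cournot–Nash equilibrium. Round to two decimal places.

28.33

Rigel's profit: π_R = (145 - 2Q)q_R - (8q_R). Setting ∂π_R/∂q_R = 0: 137 - 4q_R - 2(q_J) = 0.
Juno's profit: π_J = (145 - 2Q)q_J - (41q_J). Setting ∂π_J/∂q_J = 0: 104 - 4q_J - 2(q_R) = 0.
Rearranging gives the reaction functions q_R = (137 - 2q_J)/4 and q_J = (104 - 2q_R)/4.
Solving the pair: q_R = 85/3, q_J = 71/6.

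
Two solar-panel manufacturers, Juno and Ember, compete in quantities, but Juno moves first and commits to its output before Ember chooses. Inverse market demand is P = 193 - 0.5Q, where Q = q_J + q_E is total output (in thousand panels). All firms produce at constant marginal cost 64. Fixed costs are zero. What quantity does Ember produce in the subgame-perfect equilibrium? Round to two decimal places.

64.50

The follower Ember best-responds to any q_J: π_E = (193 - 0.5Q)q_E - 64q_E.
Setting the follower's marginal profit to zero, 129 - (1/2)q_J - q_E = 0, i.e. q_E = (129 - (1/2)q_J).
Juno substitutes q_E(q_J) into its own profit: π_J = q_J(193 - (1/2)q_J - (129 - (1/2)q_J)/2) - 64q_J = (257/2 - (1/4)q_J)q_J - 64q_J.
The leader's first-order condition 129/2 - (1/2)q_J = 0 yields q_J = 129.
Then q_E = (129 - (1/2)·129) = 129/2.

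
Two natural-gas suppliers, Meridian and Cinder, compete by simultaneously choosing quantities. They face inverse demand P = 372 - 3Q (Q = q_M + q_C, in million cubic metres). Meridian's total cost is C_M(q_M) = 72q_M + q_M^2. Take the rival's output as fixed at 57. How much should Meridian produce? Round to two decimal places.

16.13

With the rival's output fixed at 57, Meridian's profit is π_M = (372 - 3·57 - 3q_M)q_M - (72q_M + q_M²) = (201 - 3q_M)q_M - (72q_M + q_M²).
∂π_M/∂q_M = 129 - 8q_M = 0, so q_M = 129/8.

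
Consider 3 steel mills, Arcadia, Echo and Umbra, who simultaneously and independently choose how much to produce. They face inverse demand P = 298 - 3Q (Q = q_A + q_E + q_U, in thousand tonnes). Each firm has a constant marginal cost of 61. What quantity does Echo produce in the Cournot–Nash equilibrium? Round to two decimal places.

19.75

Each firm earns π_i = (298 - 3Q)q_i - 61q_i.
First-order condition (treating rivals' output as given): 237 - 6q_i - 3·Σ_{j≠i} q_j = 0.
By symmetry each firm produces the same amount; substituting Σ_{j≠i} q_j = 2q_i yields q_i = 237/12 = 79/4.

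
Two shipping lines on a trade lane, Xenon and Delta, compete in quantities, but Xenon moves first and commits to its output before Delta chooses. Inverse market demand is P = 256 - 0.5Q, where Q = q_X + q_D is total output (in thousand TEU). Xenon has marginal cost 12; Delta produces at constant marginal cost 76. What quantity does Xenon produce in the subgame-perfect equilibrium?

Solve by backward induction. Given q_X, the follower Delta maximises π_D = (256 - (1/2)q_X - (1/2)q_D)q_D - 76q_D.
Follower FOC: 180 - (1/2)q_X - q_D = 0, so q_D(q_X) = (180 - (1/2)q_X).
Xenon substitutes q_D(q_X) into its own profit: π_X = q_X(256 - (1/2)q_X - (180 - (1/2)q_X)/2) - 12q_X = (166 - (1/4)q_X)q_X - 12q_X.
Maximising: ∂π_X/∂q_X = 154 - (1/2)q_X = 0, giving q_X = 308.
Then q_D = (180 - (1/2)·308) = 26.

308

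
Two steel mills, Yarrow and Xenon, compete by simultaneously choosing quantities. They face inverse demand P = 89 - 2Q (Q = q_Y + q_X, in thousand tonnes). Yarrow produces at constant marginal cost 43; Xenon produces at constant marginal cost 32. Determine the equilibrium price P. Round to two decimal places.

Yarrow's profit: π_Y = (89 - 2Q)q_Y - (43q_Y). Setting ∂π_Y/∂q_Y = 0: 46 - 4q_Y - 2(q_X) = 0.
Xenon's profit: π_X = (89 - 2Q)q_X - (32q_X). Setting ∂π_X/∂q_X = 0: 57 - 4q_X - 2(q_Y) = 0.
Rearranging gives the reaction functions q_Y = (46 - 2q_X)/4 and q_X = (57 - 2q_Y)/4.
Solving the pair: q_Y = 35/6, q_X = 34/3.
Total output Q = 103/6, so price P = 89 - 2·(103/6) = 164/3.

54.67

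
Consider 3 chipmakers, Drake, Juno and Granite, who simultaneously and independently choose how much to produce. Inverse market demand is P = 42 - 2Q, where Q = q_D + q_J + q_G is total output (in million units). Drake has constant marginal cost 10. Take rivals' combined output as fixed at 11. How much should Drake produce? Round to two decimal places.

2.50

With rivals' combined output fixed at 11, Drake's profit is π_D = (42 - 2·11 - 2q_D)q_D - (10q_D) = (20 - 2q_D)q_D - (10q_D).
∂π_D/∂q_D = 10 - 4q_D = 0, so q_D = 5/2.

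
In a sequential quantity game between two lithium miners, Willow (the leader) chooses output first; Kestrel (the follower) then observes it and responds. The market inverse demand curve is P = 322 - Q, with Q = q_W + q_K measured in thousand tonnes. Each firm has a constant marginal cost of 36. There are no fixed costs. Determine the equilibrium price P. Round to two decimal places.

Solve by backward induction. Given q_W, the follower Kestrel maximises π_K = (322 - q_W - q_K)q_K - 36q_K.
Follower FOC: 286 - q_W - 2q_K = 0, so q_K(q_W) = (286 - q_W)/2.
Willow substitutes q_K(q_W) into its own profit: π_W = q_W(322 - q_W - (286 - q_W)/2) - 36q_W = (179 - (1/2)q_W)q_W - 36q_W.
Leader FOC: 143 - q_W = 0, so q_W = 143.
Then q_K = (286 - 143)/2 = 143/2.
Total output Q = 429/2, so price P = 322 - 429/2 = 215/2.

107.50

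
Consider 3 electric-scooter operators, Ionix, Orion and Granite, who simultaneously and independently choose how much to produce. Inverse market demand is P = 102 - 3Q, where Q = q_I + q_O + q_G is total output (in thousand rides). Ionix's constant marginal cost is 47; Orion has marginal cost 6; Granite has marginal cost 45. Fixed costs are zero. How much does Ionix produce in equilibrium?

1

Ionix's profit: π_I = (102 - 3Q)q_I - (47q_I). Setting ∂π_I/∂q_I = 0: 55 - 6q_I - 3(q_O + q_G) = 0.
Orion's first-order condition: 96 - 6q_O - 3(q_I + q_G) = 0.
Granite's first-order condition: 57 - 6q_G - 3(q_I + q_O) = 0.
Adding the 3 first-order conditions: 208 − 12Q = 0, so Q = 52/3.
Back-substituting: q_I = (55 − 52)/3 = 1, q_O = (96 − 52)/3 = 44/3, q_G = (57 − 52)/3 = 5/3.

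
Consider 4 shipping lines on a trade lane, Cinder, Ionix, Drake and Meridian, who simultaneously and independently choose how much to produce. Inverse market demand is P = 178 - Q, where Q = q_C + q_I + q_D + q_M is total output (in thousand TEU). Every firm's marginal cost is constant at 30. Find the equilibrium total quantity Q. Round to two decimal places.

Each firm earns π_i = (178 - Q)q_i - 30q_i.
Setting ∂π_i/∂q_i = 0 with rivals' quantities fixed: 148 - 2q_i - Σ_{j≠i} q_j = 0.
With identical firms every q_j equals q_i, so Σ_{j≠i} q_j = 3q_i and 148 = 5q_i, giving q_i = 148/5.
Total output Q = 148/5 + 148/5 + 148/5 + 148/5 = 592/5.

118.40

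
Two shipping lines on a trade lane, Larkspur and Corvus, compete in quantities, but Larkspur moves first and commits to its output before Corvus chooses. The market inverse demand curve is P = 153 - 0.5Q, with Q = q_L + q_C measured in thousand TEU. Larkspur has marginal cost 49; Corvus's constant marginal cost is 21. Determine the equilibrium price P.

The follower Corvus best-responds to any q_L: π_C = (153 - 0.5Q)q_C - 21q_C.
∂π_C/∂q_C = 132 - (1/2)q_L - q_C = 0 gives the reaction function q_C = (132 - (1/2)q_L).
Larkspur substitutes q_C(q_L) into its own profit: π_L = q_L(153 - (1/2)q_L - (132 - (1/2)q_L)/2) - 49q_L = (87 - (1/4)q_L)q_L - 49q_L.
Leader FOC: 38 - (1/2)q_L = 0, so q_L = 76.
Then q_C = (132 - (1/2)·76) = 94.
Total output Q = 170, so price P = 153 - (1/2)·170 = 68.

68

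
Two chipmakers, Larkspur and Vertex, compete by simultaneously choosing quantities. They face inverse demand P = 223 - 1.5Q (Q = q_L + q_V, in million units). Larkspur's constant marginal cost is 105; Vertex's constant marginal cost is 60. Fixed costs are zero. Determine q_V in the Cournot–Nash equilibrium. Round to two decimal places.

46.22

Larkspur's profit: π_L = (223 - 1.5Q)q_L - (105q_L). Setting ∂π_L/∂q_L = 0: 118 - 3q_L - (3/2)(q_V) = 0.
Vertex's profit: π_V = (223 - 1.5Q)q_V - (60q_V). Setting ∂π_V/∂q_V = 0: 163 - 3q_V - (3/2)(q_L) = 0.
Rearranging gives the reaction functions q_L = (118 - (3/2)q_V)/3 and q_V = (163 - (3/2)q_L)/3.
Substituting one into the other gives q_L = 146/9 and q_V = 416/9.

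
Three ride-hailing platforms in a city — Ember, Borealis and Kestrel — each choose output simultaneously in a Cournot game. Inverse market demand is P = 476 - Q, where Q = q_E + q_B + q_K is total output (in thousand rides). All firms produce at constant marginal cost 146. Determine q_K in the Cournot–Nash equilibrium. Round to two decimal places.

A representative firm's profit is π_i = q_i(476 - Q) - 146q_i.
First-order condition (treating rivals' output as given): 330 - 2q_i - Σ_{j≠i} q_j = 0.
By symmetry each firm produces the same amount; substituting Σ_{j≠i} q_j = 2q_i yields q_i = 330/4 = 165/2.

82.50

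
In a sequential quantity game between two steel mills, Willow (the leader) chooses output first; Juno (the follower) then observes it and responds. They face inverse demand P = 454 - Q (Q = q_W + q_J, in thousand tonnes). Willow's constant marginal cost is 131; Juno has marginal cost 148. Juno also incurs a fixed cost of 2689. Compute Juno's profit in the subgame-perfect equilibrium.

Solve by backward induction. Given q_W, the follower Juno maximises π_J = (454 - q_W - q_J)q_J - 148q_J.
Setting the follower's marginal profit to zero, 306 - q_W - 2q_J = 0, i.e. q_J = (306 - q_W)/2.
The leader anticipates this reaction. Substituting into P = 454 - Q gives P = 301 - (1/2)q_W, so π_W = (301 - (1/2)q_W)q_W - 131q_W.
Leader FOC: 170 - q_W = 0, so q_W = 170.
Then q_J = (306 - 170)/2 = 68.
Price P = 454 - 238 = 216.
Juno's profit: (216 - 148)·68 - 2689 = 1935.

1935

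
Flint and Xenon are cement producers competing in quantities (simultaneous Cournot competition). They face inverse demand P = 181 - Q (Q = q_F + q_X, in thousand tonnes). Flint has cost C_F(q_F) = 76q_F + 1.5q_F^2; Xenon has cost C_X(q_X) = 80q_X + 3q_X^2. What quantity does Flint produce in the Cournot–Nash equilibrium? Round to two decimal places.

18.95

Flint's profit: π_F = (181 - Q)q_F - (76q_F + (3/2)q_F²). Setting ∂π_F/∂q_F = 0: 105 - 5q_F - (q_X) = 0.
Xenon's profit: π_X = (181 - Q)q_X - (80q_X + 3q_X²). Setting ∂π_X/∂q_X = 0: 101 - 8q_X - (q_F) = 0.
Rearranging gives the reaction functions q_F = (105 - q_X)/5 and q_X = (101 - q_F)/8.
Substituting one into the other gives q_F = 739/39 and q_X = 400/39.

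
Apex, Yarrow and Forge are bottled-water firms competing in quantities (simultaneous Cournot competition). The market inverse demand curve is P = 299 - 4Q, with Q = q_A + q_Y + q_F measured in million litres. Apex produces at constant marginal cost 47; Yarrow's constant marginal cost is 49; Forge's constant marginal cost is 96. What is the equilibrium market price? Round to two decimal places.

Apex's profit: π_A = (299 - 4Q)q_A - (47q_A). Setting ∂π_A/∂q_A = 0: 252 - 8q_A - 4(q_Y + q_F) = 0.
Yarrow's first-order condition: 250 - 8q_Y - 4(q_A + q_F) = 0.
Forge's profit: π_F = (299 - 4Q)q_F - (96q_F). Setting ∂π_F/∂q_F = 0: 203 - 8q_F - 4(q_A + q_Y) = 0.
Summing all 3 equations gives 705 − 16Q = 0, hence Q = 705/16.
Back-substituting: q_A = (252 − 705/4)/4 = 303/16, q_Y = (250 − 705/4)/4 = 295/16, q_F = (203 − 705/4)/4 = 107/16.
Total output Q = 705/16, so price P = 299 - 4·(705/16) = 491/4.

122.75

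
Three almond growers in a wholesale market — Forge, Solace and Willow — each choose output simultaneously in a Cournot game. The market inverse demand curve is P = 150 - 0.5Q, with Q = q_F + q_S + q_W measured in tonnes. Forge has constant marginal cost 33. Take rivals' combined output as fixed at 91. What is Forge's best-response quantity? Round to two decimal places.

With rivals' combined output fixed at 91, Forge's profit is π_F = (150 - (1/2)·91 - (1/2)q_F)q_F - (33q_F) = (209/2 - (1/2)q_F)q_F - (33q_F).
∂π_F/∂q_F = 143/2 - q_F = 0, so q_F = 143/2.

71.50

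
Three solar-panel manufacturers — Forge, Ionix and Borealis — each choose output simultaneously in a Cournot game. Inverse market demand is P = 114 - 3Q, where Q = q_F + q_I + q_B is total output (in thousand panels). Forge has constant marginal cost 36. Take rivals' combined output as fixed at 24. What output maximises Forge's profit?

With rivals' combined output fixed at 24, Forge's profit is π_F = (114 - 3·24 - 3q_F)q_F - (36q_F) = (42 - 3q_F)q_F - (36q_F).
∂π_F/∂q_F = 6 - 6q_F = 0, so q_F = 1.

1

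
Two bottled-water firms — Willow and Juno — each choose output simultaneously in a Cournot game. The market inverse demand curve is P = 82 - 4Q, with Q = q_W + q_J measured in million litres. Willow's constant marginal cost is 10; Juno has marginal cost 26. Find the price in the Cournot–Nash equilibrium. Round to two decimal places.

Willow's profit: π_W = (82 - 4Q)q_W - (10q_W). Setting ∂π_W/∂q_W = 0: 72 - 8q_W - 4(q_J) = 0.
Juno's profit: π_J = (82 - 4Q)q_J - (26q_J). Setting ∂π_J/∂q_J = 0: 56 - 8q_J - 4(q_W) = 0.
Rearranging gives the reaction functions q_W = (72 - 4q_J)/8 and q_J = (56 - 4q_W)/8.
Substituting one into the other gives q_W = 22/3 and q_J = 10/3.
Total output Q = 32/3, so price P = 82 - 4·(32/3) = 118/3.

39.33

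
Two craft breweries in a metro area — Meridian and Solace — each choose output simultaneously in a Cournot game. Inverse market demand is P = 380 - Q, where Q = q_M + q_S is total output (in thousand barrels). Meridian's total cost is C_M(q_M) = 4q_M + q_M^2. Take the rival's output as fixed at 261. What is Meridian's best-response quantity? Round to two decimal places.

With the rival's output fixed at 261, Meridian's profit is π_M = (380 - 261 - q_M)q_M - (4q_M + q_M²) = (119 - q_M)q_M - (4q_M + q_M²).
∂π_M/∂q_M = 115 - 4q_M = 0, so q_M = 115/4.

28.75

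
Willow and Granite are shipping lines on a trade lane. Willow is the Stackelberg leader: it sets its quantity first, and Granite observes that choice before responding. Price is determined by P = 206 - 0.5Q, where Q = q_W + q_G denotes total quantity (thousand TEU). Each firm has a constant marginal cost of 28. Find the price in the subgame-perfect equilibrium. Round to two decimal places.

Solve by backward induction. Given q_W, the follower Granite maximises π_G = (206 - (1/2)q_W - (1/2)q_G)q_G - 28q_G.
∂π_G/∂q_G = 178 - (1/2)q_W - q_G = 0 gives the reaction function q_G = (178 - (1/2)q_W).
The leader anticipates this reaction. Substituting into P = 206 - 0.5Q gives P = 117 - (1/4)q_W, so π_W = (117 - (1/4)q_W)q_W - 28q_W.
Maximising: ∂π_W/∂q_W = 89 - (1/2)q_W = 0, giving q_W = 178.
Then q_G = (178 - (1/2)·178) = 89.
Total output Q = 267, so price P = 206 - (1/2)·267 = 145/2.

72.50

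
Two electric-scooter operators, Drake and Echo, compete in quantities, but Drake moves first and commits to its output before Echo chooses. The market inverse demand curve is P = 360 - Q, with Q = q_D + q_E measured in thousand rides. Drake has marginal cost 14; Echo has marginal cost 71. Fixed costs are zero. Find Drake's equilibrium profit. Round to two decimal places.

Solve by backward induction. Given q_D, the follower Echo maximises π_E = (360 - q_D - q_E)q_E - 71q_E.
∂π_E/∂q_E = 289 - q_D - 2q_E = 0 gives the reaction function q_E = (289 - q_D)/2.
Drake substitutes q_E(q_D) into its own profit: π_D = q_D(360 - q_D - (289 - q_D)/2) - 14q_D = (431/2 - (1/2)q_D)q_D - 14q_D.
The leader's first-order condition 403/2 - q_D = 0 yields q_D = 403/2.
Then q_E = (289 - 403/2)/2 = 175/4.
Price P = 360 - 981/4 = 459/4.
Drake's profit: (459/4 - 14)·(403/2) = 20301.1250.

20301.13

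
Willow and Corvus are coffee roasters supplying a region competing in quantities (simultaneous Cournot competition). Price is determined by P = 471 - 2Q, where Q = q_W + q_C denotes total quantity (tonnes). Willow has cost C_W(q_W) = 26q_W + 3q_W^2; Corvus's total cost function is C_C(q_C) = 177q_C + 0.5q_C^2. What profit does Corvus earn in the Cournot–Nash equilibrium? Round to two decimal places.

Willow's profit: π_W = (471 - 2Q)q_W - (26q_W + 3q_W²). Setting ∂π_W/∂q_W = 0: 445 - 10q_W - 2(q_C) = 0.
Corvus's first-order condition: 294 - 5q_C - 2(q_W) = 0.
Rearranging gives the reaction functions q_W = (445 - 2q_C)/10 and q_C = (294 - 2q_W)/5.
Solving the pair: q_W = 1637/46, q_C = 1025/23.
Price P = 471 - 2·80.1522 = 310.6957.
Corvus's profit: 310.6957·(1025/23) - 177·(1025/23) - (1/2)(1025/23)² = 4965.1465.

4965.15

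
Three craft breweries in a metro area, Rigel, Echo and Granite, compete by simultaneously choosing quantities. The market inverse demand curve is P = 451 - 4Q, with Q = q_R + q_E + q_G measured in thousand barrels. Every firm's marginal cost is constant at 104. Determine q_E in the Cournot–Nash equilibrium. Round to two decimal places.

A representative firm's profit is π_i = q_i(451 - 4Q) - 104q_i.
First-order condition (treating rivals' output as given): 347 - 8q_i - 4·Σ_{j≠i} q_j = 0.
With identical firms every q_j equals q_i, so Σ_{j≠i} q_j = 2q_i and 347 = 16q_i, giving q_i = 347/16.

21.69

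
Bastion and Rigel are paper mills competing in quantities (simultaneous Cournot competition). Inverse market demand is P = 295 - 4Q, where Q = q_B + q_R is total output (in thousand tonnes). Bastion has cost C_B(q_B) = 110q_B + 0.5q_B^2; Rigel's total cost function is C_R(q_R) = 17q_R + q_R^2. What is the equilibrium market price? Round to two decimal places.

Bastion's profit: π_B = (295 - 4Q)q_B - (110q_B + (1/2)q_B²). Setting ∂π_B/∂q_B = 0: 185 - 9q_B - 4(q_R) = 0.
Rigel's first-order condition: 278 - 10q_R - 4(q_B) = 0.
Best responses: q_B = (185 - 4q_R)/9, q_R = (278 - 4q_B)/10.
Substituting one into the other gives q_B = 369/37 and q_R = 881/37.
Total output Q = 1250/37, so price P = 295 - 4·(1250/37) = 159.8649.

159.86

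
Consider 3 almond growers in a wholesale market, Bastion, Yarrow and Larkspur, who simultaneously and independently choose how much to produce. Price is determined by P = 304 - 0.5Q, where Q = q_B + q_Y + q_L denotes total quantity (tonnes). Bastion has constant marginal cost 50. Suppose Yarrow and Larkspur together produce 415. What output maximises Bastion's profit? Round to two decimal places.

With rivals' combined output fixed at 415, Bastion's profit is π_B = (304 - (1/2)·415 - (1/2)q_B)q_B - (50q_B) = (193/2 - (1/2)q_B)q_B - (50q_B).
∂π_B/∂q_B = 93/2 - q_B = 0, so q_B = 93/2.

46.50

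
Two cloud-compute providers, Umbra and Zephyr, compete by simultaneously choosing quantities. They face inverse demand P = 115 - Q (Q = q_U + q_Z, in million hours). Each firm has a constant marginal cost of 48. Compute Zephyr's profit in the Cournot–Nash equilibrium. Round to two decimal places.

A representative firm's profit is π_i = q_i(115 - Q) - 48q_i.
Setting ∂π_i/∂q_i = 0 with rivals' quantities fixed: 67 - 2q_i - q_j = 0.
With identical firms every q_j equals q_i, so q_j = q_i and 67 = 3q_i, giving q_i = 67/3.
Price P = 115 - 134/3 = 211/3.
Zephyr's profit: (211/3 - 48)·(67/3) = 498.7778.

498.78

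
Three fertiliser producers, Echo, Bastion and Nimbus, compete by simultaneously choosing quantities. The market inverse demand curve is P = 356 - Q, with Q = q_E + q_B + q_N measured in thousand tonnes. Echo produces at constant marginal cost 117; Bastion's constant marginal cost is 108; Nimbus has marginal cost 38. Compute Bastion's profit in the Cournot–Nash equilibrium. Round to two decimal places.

Echo's profit: π_E = (356 - Q)q_E - (117q_E). Setting ∂π_E/∂q_E = 0: 239 - 2q_E - (q_B + q_N) = 0.
Bastion's first-order condition: 248 - 2q_B - (q_E + q_N) = 0.
Nimbus's profit: π_N = (356 - Q)q_N - (38q_N). Setting ∂π_N/∂q_N = 0: 318 - 2q_N - (q_E + q_B) = 0.
Adding the 3 conditions: 805 − 2Q − 2Q = 0, i.e. Q = 805/4.
Back-substituting: q_E = (239 − 805/4) = 151/4, q_B = (248 − 805/4) = 187/4, q_N = (318 − 805/4) = 467/4.
Price P = 356 - 805/4 = 619/4.
Bastion's profit: (619/4 - 108)·(187/4) = 2185.5625.

2185.56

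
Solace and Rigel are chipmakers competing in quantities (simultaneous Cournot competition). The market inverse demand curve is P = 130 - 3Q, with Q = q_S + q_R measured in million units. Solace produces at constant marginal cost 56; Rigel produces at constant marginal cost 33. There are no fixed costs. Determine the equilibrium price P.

Solace's profit: π_S = (130 - 3Q)q_S - (56q_S). Setting ∂π_S/∂q_S = 0: 74 - 6q_S - 3(q_R) = 0.
Rigel's first-order condition: 97 - 6q_R - 3(q_S) = 0.
So q_S = (74 - 3q_R)/6 and q_R = (97 - 3q_S)/6.
Solving the pair: q_S = 17/3, q_R = 40/3.
Total output Q = 19, so price P = 130 - 3·19 = 73.

73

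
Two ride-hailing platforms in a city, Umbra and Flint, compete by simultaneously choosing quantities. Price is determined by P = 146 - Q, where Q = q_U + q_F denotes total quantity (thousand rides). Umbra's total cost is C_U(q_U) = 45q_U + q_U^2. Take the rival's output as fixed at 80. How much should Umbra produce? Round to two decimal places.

5.25

With the rival's output fixed at 80, Umbra's profit is π_U = (146 - 80 - q_U)q_U - (45q_U + q_U²) = (66 - q_U)q_U - (45q_U + q_U²).
∂π_U/∂q_U = 21 - 4q_U = 0, so q_U = 21/4.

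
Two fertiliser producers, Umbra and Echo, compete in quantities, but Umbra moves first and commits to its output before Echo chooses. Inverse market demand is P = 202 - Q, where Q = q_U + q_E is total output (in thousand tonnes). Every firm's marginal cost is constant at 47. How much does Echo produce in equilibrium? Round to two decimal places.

38.75

The follower Echo best-responds to any q_U: π_E = (202 - Q)q_E - 47q_E.
Follower FOC: 155 - q_U - 2q_E = 0, so q_E(q_U) = (155 - q_U)/2.
The leader anticipates this reaction. Substituting into P = 202 - Q gives P = 249/2 - (1/2)q_U, so π_U = (249/2 - (1/2)q_U)q_U - 47q_U.
The leader's first-order condition 155/2 - q_U = 0 yields q_U = 155/2.
Then q_E = (155 - 155/2)/2 = 155/4.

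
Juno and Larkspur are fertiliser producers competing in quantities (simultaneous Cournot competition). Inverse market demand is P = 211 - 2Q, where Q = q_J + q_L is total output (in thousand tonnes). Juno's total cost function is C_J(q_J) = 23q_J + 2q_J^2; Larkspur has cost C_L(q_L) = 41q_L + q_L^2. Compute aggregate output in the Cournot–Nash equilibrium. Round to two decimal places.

40.27

Juno's profit: π_J = (211 - 2Q)q_J - (23q_J + 2q_J²). Setting ∂π_J/∂q_J = 0: 188 - 8q_J - 2(q_L) = 0.
Larkspur's first-order condition: 170 - 6q_L - 2(q_J) = 0.
So q_J = (188 - 2q_L)/8 and q_L = (170 - 2q_J)/6.
Solving the pair: q_J = 197/11, q_L = 246/11.
Total output Q = 197/11 + 246/11 = 443/11.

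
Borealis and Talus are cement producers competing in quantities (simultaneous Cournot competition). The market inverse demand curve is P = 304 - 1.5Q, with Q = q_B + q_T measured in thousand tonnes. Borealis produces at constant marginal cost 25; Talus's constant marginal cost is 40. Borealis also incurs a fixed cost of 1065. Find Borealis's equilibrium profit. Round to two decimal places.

Borealis's profit: π_B = (304 - 1.5Q)q_B - (25q_B). Setting ∂π_B/∂q_B = 0: 279 - 3q_B - (3/2)(q_T) = 0.
Talus's first-order condition: 264 - 3q_T - (3/2)(q_B) = 0.
So q_B = (279 - (3/2)q_T)/3 and q_T = (264 - (3/2)q_B)/3.
Substituting one into the other gives q_B = 196/3 and q_T = 166/3.
Price P = 304 - (3/2)·(362/3) = 123.
Borealis's profit: (123 - 25)·(196/3) - 1065 = 5337.6667.

5337.67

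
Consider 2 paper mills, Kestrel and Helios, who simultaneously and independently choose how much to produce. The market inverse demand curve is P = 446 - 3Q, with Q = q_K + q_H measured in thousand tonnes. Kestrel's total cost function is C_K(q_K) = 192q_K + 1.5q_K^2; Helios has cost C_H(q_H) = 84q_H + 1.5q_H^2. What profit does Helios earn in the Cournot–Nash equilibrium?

Kestrel's profit: π_K = (446 - 3Q)q_K - (192q_K + (3/2)q_K²). Setting ∂π_K/∂q_K = 0: 254 - 9q_K - 3(q_H) = 0.
Helios's profit: π_H = (446 - 3Q)q_H - (84q_H + (3/2)q_H²). Setting ∂π_H/∂q_H = 0: 362 - 9q_H - 3(q_K) = 0.
Best responses: q_K = (254 - 3q_H)/9, q_H = (362 - 3q_K)/9.
Solving the pair: q_K = 50/3, q_H = 104/3.
Price P = 446 - 3·(154/3) = 292.
Helios's profit: 292·(104/3) - 84·(104/3) - (3/2)(104/3)² = 5408.

5408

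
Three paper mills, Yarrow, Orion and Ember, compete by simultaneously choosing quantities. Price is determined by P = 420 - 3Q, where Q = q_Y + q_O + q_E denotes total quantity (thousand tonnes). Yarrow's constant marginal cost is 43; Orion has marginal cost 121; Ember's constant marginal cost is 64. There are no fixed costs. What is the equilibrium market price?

162

Yarrow's profit: π_Y = (420 - 3Q)q_Y - (43q_Y). Setting ∂π_Y/∂q_Y = 0: 377 - 6q_Y - 3(q_O + q_E) = 0.
Orion's first-order condition: 299 - 6q_O - 3(q_Y + q_E) = 0.
Ember's profit: π_E = (420 - 3Q)q_E - (64q_E). Setting ∂π_E/∂q_E = 0: 356 - 6q_E - 3(q_Y + q_O) = 0.
Summing all 3 equations gives 1032 − 12Q = 0, hence Q = 86.
Back-substituting: q_Y = (377 − 258)/3 = 119/3, q_O = (299 − 258)/3 = 41/3, q_E = (356 − 258)/3 = 98/3.
Total output Q = 86, so price P = 420 - 3·86 = 162.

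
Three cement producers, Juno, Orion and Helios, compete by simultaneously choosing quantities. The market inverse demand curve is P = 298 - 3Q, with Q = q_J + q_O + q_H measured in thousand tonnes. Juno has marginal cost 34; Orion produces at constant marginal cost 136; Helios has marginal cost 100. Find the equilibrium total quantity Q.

52

Juno's profit: π_J = (298 - 3Q)q_J - (34q_J). Setting ∂π_J/∂q_J = 0: 264 - 6q_J - 3(q_O + q_H) = 0.
Orion's profit: π_O = (298 - 3Q)q_O - (136q_O). Setting ∂π_O/∂q_O = 0: 162 - 6q_O - 3(q_J + q_H) = 0.
Helios's first-order condition: 198 - 6q_H - 3(q_J + q_O) = 0.
Adding the 3 conditions: 624 − 6Q − 6Q = 0, i.e. Q = 52.
Back-substituting: q_J = (264 − 156)/3 = 36, q_O = (162 − 156)/3 = 2, q_H = (198 − 156)/3 = 14.
Total output Q = 36 + 2 + 14 = 52.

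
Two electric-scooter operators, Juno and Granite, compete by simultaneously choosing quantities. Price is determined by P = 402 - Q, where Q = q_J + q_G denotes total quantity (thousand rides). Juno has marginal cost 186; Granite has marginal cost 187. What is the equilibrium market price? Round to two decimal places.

Juno's profit: π_J = (402 - Q)q_J - (186q_J). Setting ∂π_J/∂q_J = 0: 216 - 2q_J - (q_G) = 0.
Granite's first-order condition: 215 - 2q_G - (q_J) = 0.
Best responses: q_J = (216 - q_G)/2, q_G = (215 - q_J)/2.
Solving the pair: q_J = 217/3, q_G = 214/3.
Total output Q = 431/3, so price P = 402 - 431/3 = 775/3.

258.33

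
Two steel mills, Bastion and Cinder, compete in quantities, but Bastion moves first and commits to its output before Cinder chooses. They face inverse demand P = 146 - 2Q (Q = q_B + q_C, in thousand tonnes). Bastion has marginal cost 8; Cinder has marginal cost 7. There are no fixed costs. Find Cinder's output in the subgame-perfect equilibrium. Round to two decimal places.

Solve by backward induction. Given q_B, the follower Cinder maximises π_C = (146 - 2q_B - 2q_C)q_C - 7q_C.
Follower FOC: 139 - 2q_B - 4q_C = 0, so q_C(q_B) = (139 - 2q_B)/4.
Bastion substitutes q_C(q_B) into its own profit: π_B = q_B(146 - 2q_B - (139 - 2q_B)/2) - 8q_B = (153/2 - q_B)q_B - 8q_B.
The leader's first-order condition 137/2 - 2q_B = 0 yields q_B = 137/4.
Then q_C = (139 - 2·(137/4))/4 = 141/8.

17.63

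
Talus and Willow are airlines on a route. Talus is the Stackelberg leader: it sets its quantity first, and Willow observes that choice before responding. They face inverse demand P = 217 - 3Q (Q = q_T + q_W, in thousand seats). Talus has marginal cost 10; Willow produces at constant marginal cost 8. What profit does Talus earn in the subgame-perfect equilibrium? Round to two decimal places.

Solve by backward induction. Given q_T, the follower Willow maximises π_W = (217 - 3q_T - 3q_W)q_W - 8q_W.
Setting the follower's marginal profit to zero, 209 - 3q_T - 6q_W = 0, i.e. q_W = (209 - 3q_T)/6.
The leader anticipates this reaction. Substituting into P = 217 - 3Q gives P = 225/2 - (3/2)q_T, so π_T = (225/2 - (3/2)q_T)q_T - 10q_T.
Maximising: ∂π_T/∂q_T = 205/2 - 3q_T = 0, giving q_T = 205/6.
Then q_W = (209 - 3·(205/6))/6 = 71/4.
Price P = 217 - 3·(623/12) = 245/4.
Talus's profit: (245/4 - 10)·(205/6) = 1751.0417.

1751.04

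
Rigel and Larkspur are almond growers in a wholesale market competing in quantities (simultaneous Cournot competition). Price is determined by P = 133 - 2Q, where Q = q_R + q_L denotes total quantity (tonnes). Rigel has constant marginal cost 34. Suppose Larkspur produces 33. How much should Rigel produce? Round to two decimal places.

With the rival's output fixed at 33, Rigel's profit is π_R = (133 - 2·33 - 2q_R)q_R - (34q_R) = (67 - 2q_R)q_R - (34q_R).
∂π_R/∂q_R = 33 - 4q_R = 0, so q_R = 33/4.

8.25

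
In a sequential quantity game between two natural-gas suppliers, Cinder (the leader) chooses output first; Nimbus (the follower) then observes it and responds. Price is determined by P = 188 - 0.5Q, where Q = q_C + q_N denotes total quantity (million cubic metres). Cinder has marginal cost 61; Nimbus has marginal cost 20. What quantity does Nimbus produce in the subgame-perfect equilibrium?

125

The follower Nimbus best-responds to any q_C: π_N = (188 - 0.5Q)q_N - 20q_N.
Follower FOC: 168 - (1/2)q_C - q_N = 0, so q_N(q_C) = (168 - (1/2)q_C).
Cinder substitutes q_N(q_C) into its own profit: π_C = q_C(188 - (1/2)q_C - (168 - (1/2)q_C)/2) - 61q_C = (104 - (1/4)q_C)q_C - 61q_C.
Leader FOC: 43 - (1/2)q_C = 0, so q_C = 86.
Then q_N = (168 - (1/2)·86) = 125.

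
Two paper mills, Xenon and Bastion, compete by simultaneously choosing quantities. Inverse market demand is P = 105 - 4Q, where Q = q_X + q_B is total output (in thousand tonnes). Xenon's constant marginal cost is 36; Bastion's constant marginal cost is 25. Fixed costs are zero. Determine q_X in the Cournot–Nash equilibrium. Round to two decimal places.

4.83

Xenon's profit: π_X = (105 - 4Q)q_X - (36q_X). Setting ∂π_X/∂q_X = 0: 69 - 8q_X - 4(q_B) = 0.
Bastion's first-order condition: 80 - 8q_B - 4(q_X) = 0.
So q_X = (69 - 4q_B)/8 and q_B = (80 - 4q_X)/8.
Solving the pair: q_X = 29/6, q_B = 91/12.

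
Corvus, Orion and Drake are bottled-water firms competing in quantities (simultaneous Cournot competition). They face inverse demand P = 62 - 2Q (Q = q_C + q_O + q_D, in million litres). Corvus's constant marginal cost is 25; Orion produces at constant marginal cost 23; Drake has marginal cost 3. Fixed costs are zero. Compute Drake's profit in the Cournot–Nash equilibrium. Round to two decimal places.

Corvus's profit: π_C = (62 - 2Q)q_C - (25q_C). Setting ∂π_C/∂q_C = 0: 37 - 4q_C - 2(q_O + q_D) = 0.
Orion's profit: π_O = (62 - 2Q)q_O - (23q_O). Setting ∂π_O/∂q_O = 0: 39 - 4q_O - 2(q_C + q_D) = 0.
Drake's first-order condition: 59 - 4q_D - 2(q_C + q_O) = 0.
Adding the 3 first-order conditions: 135 − 8Q = 0, so Q = 135/8.
Back-substituting: q_C = (37 − 135/4)/2 = 13/8, q_O = (39 − 135/4)/2 = 21/8, q_D = (59 − 135/4)/2 = 101/8.
Price P = 62 - 2·(135/8) = 113/4.
Drake's profit: (113/4 - 3)·(101/8) = 318.7813.

318.78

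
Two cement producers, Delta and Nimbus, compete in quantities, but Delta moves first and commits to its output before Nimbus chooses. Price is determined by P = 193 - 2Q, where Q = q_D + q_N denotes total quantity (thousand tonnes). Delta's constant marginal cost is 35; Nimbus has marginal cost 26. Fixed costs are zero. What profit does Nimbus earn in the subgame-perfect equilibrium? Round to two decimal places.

1069.53

The follower Nimbus best-responds to any q_D: π_N = (193 - 2Q)q_N - 26q_N.
Setting the follower's marginal profit to zero, 167 - 2q_D - 4q_N = 0, i.e. q_N = (167 - 2q_D)/4.
Delta substitutes q_N(q_D) into its own profit: π_D = q_D(193 - 2q_D - (167 - 2q_D)/2) - 35q_D = (219/2 - q_D)q_D - 35q_D.
Leader FOC: 149/2 - 2q_D = 0, so q_D = 149/4.
Then q_N = (167 - 2·(149/4))/4 = 185/8.
Price P = 193 - 2·(483/8) = 289/4.
Nimbus's profit: (289/4 - 26)·(185/8) = 1069.5313.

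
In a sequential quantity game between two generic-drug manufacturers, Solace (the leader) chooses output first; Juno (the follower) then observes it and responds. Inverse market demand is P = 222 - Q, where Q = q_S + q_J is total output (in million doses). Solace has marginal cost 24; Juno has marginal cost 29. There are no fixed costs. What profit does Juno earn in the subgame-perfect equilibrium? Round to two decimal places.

2093.06

Solve by backward induction. Given q_S, the follower Juno maximises π_J = (222 - q_S - q_J)q_J - 29q_J.
Follower FOC: 193 - q_S - 2q_J = 0, so q_J(q_S) = (193 - q_S)/2.
The leader anticipates this reaction. Substituting into P = 222 - Q gives P = 251/2 - (1/2)q_S, so π_S = (251/2 - (1/2)q_S)q_S - 24q_S.
Leader FOC: 203/2 - q_S = 0, so q_S = 203/2.
Then q_J = (193 - 203/2)/2 = 183/4.
Price P = 222 - 589/4 = 299/4.
Juno's profit: (299/4 - 29)·(183/4) = 2093.0625.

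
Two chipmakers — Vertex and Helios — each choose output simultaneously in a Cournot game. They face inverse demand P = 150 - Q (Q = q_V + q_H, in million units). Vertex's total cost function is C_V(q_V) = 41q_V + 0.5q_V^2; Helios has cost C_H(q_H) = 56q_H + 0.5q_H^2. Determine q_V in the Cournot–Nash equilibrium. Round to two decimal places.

29.13

Vertex's profit: π_V = (150 - Q)q_V - (41q_V + (1/2)q_V²). Setting ∂π_V/∂q_V = 0: 109 - 3q_V - (q_H) = 0.
Helios's first-order condition: 94 - 3q_H - (q_V) = 0.
So q_V = (109 - q_H)/3 and q_H = (94 - q_V)/3.
Solving the pair: q_V = 233/8, q_H = 173/8.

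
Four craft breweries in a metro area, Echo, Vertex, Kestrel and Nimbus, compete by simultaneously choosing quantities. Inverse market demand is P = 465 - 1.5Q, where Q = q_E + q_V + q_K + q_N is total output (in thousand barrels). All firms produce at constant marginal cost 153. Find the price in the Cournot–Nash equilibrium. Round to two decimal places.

215.40

A representative firm's profit is π_i = q_i(465 - 1.5Q) - 153q_i.
Setting ∂π_i/∂q_i = 0 with rivals' quantities fixed: 312 - 3q_i - (3/2)·Σ_{j≠i} q_j = 0.
By symmetry each firm produces the same amount; substituting Σ_{j≠i} q_j = 3q_i yields q_i = 312/(15/2) = 208/5.
Total output Q = 832/5, so price P = 465 - (3/2)·(832/5) = 1077/5.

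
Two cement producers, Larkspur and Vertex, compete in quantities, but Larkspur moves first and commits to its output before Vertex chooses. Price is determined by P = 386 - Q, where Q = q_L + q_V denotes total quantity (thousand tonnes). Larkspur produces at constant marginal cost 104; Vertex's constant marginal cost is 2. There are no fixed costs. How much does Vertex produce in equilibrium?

147

The follower Vertex best-responds to any q_L: π_V = (386 - Q)q_V - 2q_V.
Follower FOC: 384 - q_L - 2q_V = 0, so q_V(q_L) = (384 - q_L)/2.
The leader anticipates this reaction. Substituting into P = 386 - Q gives P = 194 - (1/2)q_L, so π_L = (194 - (1/2)q_L)q_L - 104q_L.
The leader's first-order condition 90 - q_L = 0 yields q_L = 90.
Then q_V = (384 - 90)/2 = 147.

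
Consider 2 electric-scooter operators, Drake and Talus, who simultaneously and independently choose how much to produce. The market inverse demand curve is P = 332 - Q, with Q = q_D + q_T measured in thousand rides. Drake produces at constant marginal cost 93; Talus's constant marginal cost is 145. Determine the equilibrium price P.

190

Drake's profit: π_D = (332 - Q)q_D - (93q_D). Setting ∂π_D/∂q_D = 0: 239 - 2q_D - (q_T) = 0.
Talus's first-order condition: 187 - 2q_T - (q_D) = 0.
Rearranging gives the reaction functions q_D = (239 - q_T)/2 and q_T = (187 - q_D)/2.
Substituting one into the other gives q_D = 97 and q_T = 45.
Total output Q = 142, so price P = 332 - 142 = 190.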